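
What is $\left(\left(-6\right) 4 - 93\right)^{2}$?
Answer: $13689$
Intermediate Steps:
$\left(\left(-6\right) 4 - 93\right)^{2} = \left(-24 - 93\right)^{2} = \left(-117\right)^{2} = 13689$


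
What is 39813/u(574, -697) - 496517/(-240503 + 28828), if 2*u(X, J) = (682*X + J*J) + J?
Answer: 45209170541/18555007150 ≈ 2.4365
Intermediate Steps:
u(X, J) = J/2 + J²/2 + 341*X (u(X, J) = ((682*X + J*J) + J)/2 = ((682*X + J²) + J)/2 = ((J² + 682*X) + J)/2 = (J + J² + 682*X)/2 = J/2 + J²/2 + 341*X)
39813/u(574, -697) - 496517/(-240503 + 28828) = 39813/((½)*(-697) + (½)*(-697)² + 341*574) - 496517/(-240503 + 28828) = 39813/(-697/2 + (½)*485809 + 195734) - 496517/(-211675) = 39813/(-697/2 + 485809/2 + 195734) - 496517*(-1/211675) = 39813/438290 + 496517/211675 = 45209170541/18555007150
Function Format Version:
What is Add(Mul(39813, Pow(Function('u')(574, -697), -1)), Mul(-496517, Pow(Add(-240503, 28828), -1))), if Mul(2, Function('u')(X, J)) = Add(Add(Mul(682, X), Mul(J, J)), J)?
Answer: Rational(45209170541, 18555007150) ≈ 2.4365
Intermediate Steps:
Function('u')(X, J) = Add(Mul(Rational(1, 2), J), Mul(Rational(1, 2), Pow(J, 2)), Mul(341, X)) (Function('u')(X, J) = Mul(Rational(1, 2), Add(Add(Mul(682, X), Mul(J, J)), J)) = Mul(Rational(1, 2), Add(Add(Mul(682, X), Pow(J, 2)), J)) = Mul(Rational(1, 2), Add(Add(Pow(J, 2), Mul(682, X)), J)) = Mul(Rational(1, 2), Add(J, Pow(J, 2), Mul(682, X))) = Add(Mul(Rational(1, 2), J), Mul(Rational(1, 2), Pow(J, 2)), Mul(341, X)))
Add(Mul(39813, Pow(Function('u')(574, -697), -1)), Mul(-496517, Pow(Add(-240503, 28828), -1))) = Add(Mul(39813, Pow(Add(Mul(Rational(1, 2), -697), Mul(Rational(1, 2), Pow(-697, 2)), Mul(341, 574)), -1)), Mul(-496517, Pow(Add(-240503, 28828), -1))) = Add(Mul(39813, Pow(Add(Rational(-697, 2), Mul(Rational(1, 2), 485809), 195734), -1)), Mul(-496517, Pow(-211675, -1))) = Add(Mul(39813, Pow(Add(Rational(-697, 2), Rational(485809, 2), 195734), -1)), Mul(-496517, Rational(-1, 211675))) = Add(Mul(39813, Pow(438290, -1)), Rational(496517, 211675)) = Add(Mul(39813, Rational(1, 438290)), Rational(496517, 211675)) = Add(Rational(39813, 438290), Rational(496517, 211675)) = Rational(45209170541, 18555007150)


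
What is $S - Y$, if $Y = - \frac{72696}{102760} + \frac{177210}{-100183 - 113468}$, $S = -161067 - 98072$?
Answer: $- \frac{79018127126902}{304927455} \approx -2.5914 \cdot 10^{5}$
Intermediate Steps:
$S = -259139$ ($S = -161067 - 98072 = -259139$)
$Y = - \frac{468634343}{304927455}$ ($Y = \left(-72696\right) \frac{1}{102760} + \frac{177210}{-213651} = - \frac{9087}{12845} + 177210 \left(- \frac{1}{213651}\right) = - \frac{9087}{12845} - \frac{19690}{23739} = - \frac{468634343}{304927455} \approx -1.5369$)
$S - Y = -259139 - - \frac{468634343}{304927455} = -259139 + \frac{468634343}{304927455} = - \frac{79018127126902}{304927455}$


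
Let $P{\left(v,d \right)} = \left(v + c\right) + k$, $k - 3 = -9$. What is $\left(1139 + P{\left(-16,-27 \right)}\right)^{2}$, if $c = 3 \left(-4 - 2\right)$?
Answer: $1207801$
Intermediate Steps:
$k = -6$ ($k = 3 - 9 = -6$)
$c = -18$ ($c = 3 \left(-6\right) = -18$)
$P{\left(v,d \right)} = -24 + v$ ($P{\left(v,d \right)} = \left(v - 18\right) - 6 = \left(-18 + v\right) - 6 = -24 + v$)
$\left(1139 + P{\left(-16,-27 \right)}\right)^{2} = \left(1139 - 40\right)^{2} = 1099^{2} = 1207801$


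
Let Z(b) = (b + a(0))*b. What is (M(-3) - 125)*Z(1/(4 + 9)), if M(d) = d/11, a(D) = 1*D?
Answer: -106/143 ≈ -0.74126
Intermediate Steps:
a(D) = D
M(d) = d/11 (M(d) = d*(1/11) = d/11)
Z(b) = b² (Z(b) = (b + 0)*b = b*b = b²)
(M(-3) - 125)*Z(1/(4 + 9)) = ((1/11)*(-3) - 125)*(1/(4 + 9))² = (-3/11 - 125)*(1/13)² = -1378*(1/13)²/11 = -1378/11*1/169 = -106/143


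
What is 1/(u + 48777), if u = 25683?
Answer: 1/74460 ≈ 1.3430e-5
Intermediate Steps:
1/(u + 48777) = 1/(25683 + 48777) = 1/74460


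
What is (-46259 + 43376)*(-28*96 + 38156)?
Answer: -102254244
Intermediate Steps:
(-46259 + 43376)*(-28*96 + 38156) = -2883*(-2688 + 38156) = -2883*35468 = -102254244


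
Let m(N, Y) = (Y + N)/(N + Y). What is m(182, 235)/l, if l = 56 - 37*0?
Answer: 1/56 ≈ 0.017857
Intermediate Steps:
m(N, Y) = 1 (m(N, Y) = (N + Y)/(N + Y) = 1)
l = 56 (l = 56 + 0 = 56)
m(182, 235)/l = 1/56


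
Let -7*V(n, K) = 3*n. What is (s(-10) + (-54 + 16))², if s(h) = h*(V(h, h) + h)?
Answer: 17956/49 ≈ 366.45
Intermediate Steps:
V(n, K) = -3*n/7
s(h) = 4*h²/7 (s(h) = h*(-3*h/7 + h) = h*(4*h/7) = 4*h²/7)
(s(-10) + (-54 + 16))² = ((4/7)*(-10)² + (-54 + 16))² = ((4/7)*100 - 38)² = (400/7 - 38)² = (134/7)² = 17956/49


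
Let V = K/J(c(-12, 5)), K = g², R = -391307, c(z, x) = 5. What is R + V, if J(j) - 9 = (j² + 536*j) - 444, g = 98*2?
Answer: -444114237/1135 ≈ -3.9129e+5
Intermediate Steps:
g = 196
J(j) = -435 + j² + 536*j (J(j) = 9 + ((j² + 536*j) - 444) = 9 + (-444 + j² + 536*j) = -435 + j² + 536*j)
K = 38416 (K = 196² = 38416)
V = 19208/1135 (V = 38416/(-435 + 5² + 536*5) = 38416/(-435 + 25 + 2680) = 38416/2270 = 38416*(1/2270) = 19208/1135 ≈ 16.923)
R + V = -391307 + 19208/1135 = -444114237/1135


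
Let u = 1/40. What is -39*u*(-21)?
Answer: 819/40 ≈ 20.475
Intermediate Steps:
u = 1/40 ≈ 0.025000
-39*u*(-21) = -39*1/40*(-21) = -39/40*(-21) = 819/40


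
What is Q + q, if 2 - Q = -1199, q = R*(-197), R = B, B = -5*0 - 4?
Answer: 1989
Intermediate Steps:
B = -4 (B = 0 - 4 = -4)
R = -4
q = 788 (q = -4*(-197) = 788)
Q = 1201 (Q = 2 - 1*(-1199) = 2 + 1199 = 1201)
Q + q = 1201 + 788 = 1989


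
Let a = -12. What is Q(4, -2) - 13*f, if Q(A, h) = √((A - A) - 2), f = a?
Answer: 156 + I*√2 ≈ 156.0 + 1.4142*I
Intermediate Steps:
f = -12
Q(A, h) = I*√2 (Q(A, h) = √(0 - 2) = √(-2) = I*√2)
Q(4, -2) - 13*f = I*√2 - 13*(-12) = I*√2 + 156 = 156 + I*√2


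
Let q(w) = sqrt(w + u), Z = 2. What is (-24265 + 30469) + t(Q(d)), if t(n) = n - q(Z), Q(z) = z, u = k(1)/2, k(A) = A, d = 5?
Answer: 6209 - sqrt(10)/2 ≈ 6207.4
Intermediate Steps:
u = 1/2 ≈ 0.50000
q(w) = sqrt(1/2 + w) (q(w) = sqrt(w + 1/2) = sqrt(1/2 + w))
t(n) = n - sqrt(10)/2 (t(n) = n - sqrt(2 + 4*2)/2 = n - sqrt(2 + 8)/2 = n - sqrt(10)/2)
(-24265 + 30469) + t(Q(d)) = (-24265 + 30469) + (5 - sqrt(10)/2) = 6204 + (5 - sqrt(10)/2) = 6209 - sqrt(10)/2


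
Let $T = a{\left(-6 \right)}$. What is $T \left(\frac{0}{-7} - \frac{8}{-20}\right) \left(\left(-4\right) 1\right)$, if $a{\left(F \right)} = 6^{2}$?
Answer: $- \frac{288}{5} \approx -57.6$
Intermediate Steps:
$a{\left(F \right)} = 36$
$T = 36$
$T \left(\frac{0}{-7} - \frac{8}{-20}\right) \left(\left(-4\right) 1\right) = 36 \left(\frac{0}{-7} - \frac{8}{-20}\right) \left(\left(-4\right) 1\right) = 36 \left(0 \left(- \frac{1}{7}\right) - - \frac{2}{5}\right) \left(-4\right) = 36 \left(0 + \frac{2}{5}\right) \left(-4\right) = 36 \cdot \frac{2}{5} \left(-4\right) = \frac{72}{5} \left(-4\right) = - \frac{288}{5}$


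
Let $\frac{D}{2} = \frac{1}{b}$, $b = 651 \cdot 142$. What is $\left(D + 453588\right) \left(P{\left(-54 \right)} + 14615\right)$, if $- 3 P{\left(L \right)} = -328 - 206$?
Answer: $\frac{103379849669519}{15407} \approx 6.7099 \cdot 10^{9}$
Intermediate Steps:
$b = 92442$
$P{\left(L \right)} = 178$ ($P{\left(L \right)} = - \frac{-328 - 206}{3} = \left(- \frac{1}{3}\right) \left(-534\right) = 178$)
$D = \frac{1}{46221}$ ($D = \frac{2}{92442} = 2 \cdot \frac{1}{92442} = \frac{1}{46221} \approx 2.1635 \cdot 10^{-5}$)
$\left(D + 453588\right) \left(P{\left(-54 \right)} + 14615\right) = \left(\frac{1}{46221} + 453588\right) \left(178 + 14615\right) = \frac{20965290949}{46221} \cdot 14793 = \frac{103379849669519}{15407}$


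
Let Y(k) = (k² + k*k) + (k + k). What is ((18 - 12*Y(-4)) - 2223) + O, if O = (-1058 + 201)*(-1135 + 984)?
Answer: 126914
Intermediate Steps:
Y(k) = 2*k + 2*k² (Y(k) = (k² + k²) + 2*k = 2*k² + 2*k = 2*k + 2*k²)
O = 129407 (O = -857*(-151) = 129407)
((18 - 12*Y(-4)) - 2223) + O = ((18 - 24*(-4)*(1 - 4)) - 2223) + 129407 = ((18 - 24*(-4)*(-3)) - 2223) + 129407 = ((18 - 12*24) - 2223) + 129407 = ((18 - 288) - 2223) + 129407 = (-270 - 2223) + 129407 = -2493 + 129407 = 126914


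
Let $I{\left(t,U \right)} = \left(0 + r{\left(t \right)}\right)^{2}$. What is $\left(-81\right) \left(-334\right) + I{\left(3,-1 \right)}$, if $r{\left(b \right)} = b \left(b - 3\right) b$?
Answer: $27054$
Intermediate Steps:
$r{\left(b \right)} = b^{2} \left(-3 + b\right)$ ($r{\left(b \right)} = b \left(b - 3\right) b = b \left(-3 + b\right) b = b^{2} \left(-3 + b\right)$)
$I{\left(t,U \right)} = t^{4} \left(-3 + t\right)^{2}$ ($I{\left(t,U \right)} = \left(0 + t^{2} \left(-3 + t\right)\right)^{2} = \left(t^{2} \left(-3 + t\right)\right)^{2} = t^{4} \left(-3 + t\right)^{2}$)
$\left(-81\right) \left(-334\right) + I{\left(3,-1 \right)} = \left(-81\right) \left(-334\right) + 3^{4} \left(-3 + 3\right)^{2} = 27054 + 81 \cdot 0^{2} = 27054 + 81 \cdot 0 = 27054 + 0 = 27054$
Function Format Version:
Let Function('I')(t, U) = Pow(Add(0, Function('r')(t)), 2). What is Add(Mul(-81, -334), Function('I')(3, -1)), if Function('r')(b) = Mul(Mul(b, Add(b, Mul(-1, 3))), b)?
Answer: 27054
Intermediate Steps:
Function('r')(b) = Mul(Pow(b, 2), Add(-3, b)) (Function('r')(b) = Mul(Mul(b, Add(b, -3)), b) = Mul(Mul(b, Add(-3, b)), b) = Mul(Pow(b, 2), Add(-3, b)))
Function('I')(t, U) = Mul(Pow(t, 4), Pow(Add(-3, t), 2)) (Function('I')(t, U) = Pow(Add(0, Mul(Pow(t, 2), Add(-3, t))), 2) = Pow(Mul(Pow(t, 2), Add(-3, t)), 2) = Mul(Pow(t, 4), Pow(Add(-3, t), 2)))
Add(Mul(-81, -334), Function('I')(3, -1)) = Add(Mul(-81, -334), Mul(Pow(3, 4), Pow(Add(-3, 3), 2))) = Add(27054, Mul(81, Pow(0, 2))) = Add(27054, Mul(81, 0)) = Add(27054, 0) = 27054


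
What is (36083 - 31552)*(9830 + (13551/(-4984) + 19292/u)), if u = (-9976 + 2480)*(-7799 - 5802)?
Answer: 404033964051963377/9073825544 ≈ 4.4527e+7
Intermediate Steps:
u = 101953096 (u = -7496*(-13601) = 101953096)
(36083 - 31552)*(9830 + (13551/(-4984) + 19292/u)) = (36083 - 31552)*(9830 + (13551/(-4984) + 19292/101953096)) = 4531*(9830 + (13551*(-1/4984) + 19292*(1/101953096))) = 4531*(9830 + (-13551/4984 + 689/3641182)) = 4531*(9830 - 24669111653/9073825544) = 4531*(89171035985867/9073825544) = 404033964051963377/9073825544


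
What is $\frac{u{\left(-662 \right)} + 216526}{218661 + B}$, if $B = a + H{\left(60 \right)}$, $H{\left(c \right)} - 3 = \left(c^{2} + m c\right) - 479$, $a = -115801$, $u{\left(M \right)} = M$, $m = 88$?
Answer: $\frac{26983}{13908} \approx 1.9401$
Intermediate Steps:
$H{\left(c \right)} = -476 + c^{2} + 88 c$ ($H{\left(c \right)} = 3 - \left(479 - c^{2} - 88 c\right) = 3 + \left(-479 + c^{2} + 88 c\right) = -476 + c^{2} + 88 c$)
$B = -107397$ ($B = -115801 + \left(-476 + 60^{2} + 88 \cdot 60\right) = -115801 + \left(-476 + 3600 + 5280\right) = -115801 + 8404 = -107397$)
$\frac{u{\left(-662 \right)} + 216526}{218661 + B} = \frac{-662 + 216526}{218661 - 107397} = \frac{215864}{111264} = 215864 \cdot \frac{1}{111264} = \frac{26983}{13908}$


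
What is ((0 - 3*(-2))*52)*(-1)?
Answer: -312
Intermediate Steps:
((0 - 3*(-2))*52)*(-1) = ((0 + 6)*52)*(-1) = (6*52)*(-1) = 312*(-1) = -312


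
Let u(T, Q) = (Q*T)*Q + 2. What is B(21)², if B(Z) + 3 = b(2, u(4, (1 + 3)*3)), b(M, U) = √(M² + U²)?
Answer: 334097 - 12*√83522 ≈ 3.3063e+5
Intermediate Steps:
u(T, Q) = 2 + T*Q² (u(T, Q) = T*Q² + 2 = 2 + T*Q²)
B(Z) = -3 + 2*√83522 (B(Z) = -3 + √(2² + (2 + 4*((1 + 3)*3)²)²) = -3 + √(4 + (2 + 4*(4*3)²)²) = -3 + √(4 + (2 + 4*12²)²) = -3 + √(4 + (2 + 4*144)²) = -3 + √(4 + (2 + 576)²) = -3 + √(4 + 578²) = -3 + √(4 + 334084) = -3 + √334088 = -3 + 2*√83522)
B(21)² = (-3 + 2*√83522)²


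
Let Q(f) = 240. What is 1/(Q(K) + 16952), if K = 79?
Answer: 1/17192 ≈ 5.8167e-5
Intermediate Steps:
1/(Q(K) + 16952) = 1/(240 + 16952) = 1/17192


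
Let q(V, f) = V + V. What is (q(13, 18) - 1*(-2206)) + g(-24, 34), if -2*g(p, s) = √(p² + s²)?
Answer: 2232 - √433 ≈ 2211.2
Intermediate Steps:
q(V, f) = 2*V
g(p, s) = -√(p² + s²)/2
(q(13, 18) - 1*(-2206)) + g(-24, 34) = (2*13 - 1*(-2206)) - √((-24)² + 34²)/2 = (26 + 2206) - √(576 + 1156)/2 = 2232 - √433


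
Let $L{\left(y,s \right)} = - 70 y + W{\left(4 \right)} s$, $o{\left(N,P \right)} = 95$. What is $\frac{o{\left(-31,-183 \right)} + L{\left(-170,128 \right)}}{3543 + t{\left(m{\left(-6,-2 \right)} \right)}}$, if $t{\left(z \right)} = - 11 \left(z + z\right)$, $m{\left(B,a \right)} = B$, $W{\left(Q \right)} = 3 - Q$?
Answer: $\frac{11867}{3675} \approx 3.2291$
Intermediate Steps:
$t{\left(z \right)} = - 22 z$ ($t{\left(z \right)} = - 11 \cdot 2 z = - 22 z$)
$L{\left(y,s \right)} = - s - 70 y$ ($L{\left(y,s \right)} = - 70 y + \left(3 - 4\right) s = - 70 y - s = - s - 70 y$)
$\frac{o{\left(-31,-183 \right)} + L{\left(-170,128 \right)}}{3543 + t{\left(m{\left(-6,-2 \right)} \right)}} = \frac{95 - -11772}{3543 - -132} = \frac{95 + \left(-128 + 11900\right)}{3543 + 132} = \frac{95 + 11772}{3675} = 11867 \cdot \frac{1}{3675} = \frac{11867}{3675}$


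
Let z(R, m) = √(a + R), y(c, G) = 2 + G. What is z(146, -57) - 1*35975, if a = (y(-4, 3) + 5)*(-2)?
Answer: -35975 + 3*√14 ≈ -35964.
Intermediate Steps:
a = -20 (a = ((2 + 3) + 5)*(-2) = (5 + 5)*(-2) = 10*(-2) = -20)
z(R, m) = √(-20 + R)
z(146, -57) - 1*35975 = √(-20 + 146) - 1*35975 = √126 - 35975 = 3*√14 - 35975 = -35975 + 3*√14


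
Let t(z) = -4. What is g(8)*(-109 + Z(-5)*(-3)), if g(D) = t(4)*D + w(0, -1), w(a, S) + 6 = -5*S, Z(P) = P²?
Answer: 6072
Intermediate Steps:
w(a, S) = -6 - 5*S
g(D) = -1 - 4*D (g(D) = -4*D + (-6 - 5*(-1)) = -4*D + (-6 + 5) = -4*D - 1 = -1 - 4*D)
g(8)*(-109 + Z(-5)*(-3)) = (-1 - 4*8)*(-109 + (-5)²*(-3)) = (-1 - 32)*(-109 + 25*(-3)) = -33*(-109 - 75) = -33*(-184) = 6072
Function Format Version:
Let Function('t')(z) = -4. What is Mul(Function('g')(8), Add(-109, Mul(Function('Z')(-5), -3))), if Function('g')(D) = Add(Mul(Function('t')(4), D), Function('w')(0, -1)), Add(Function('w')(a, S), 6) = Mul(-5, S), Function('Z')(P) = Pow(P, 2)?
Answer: 6072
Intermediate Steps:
Function('w')(a, S) = Add(-6, Mul(-5, S))
Function('g')(D) = Add(-1, Mul(-4, D)) (Function('g')(D) = Add(Mul(-4, D), Add(-6, Mul(-5, -1))) = Add(Mul(-4, D), Add(-6, 5)) = Add(Mul(-4, D), -1) = Add(-1, Mul(-4, D)))
Mul(Function('g')(8), Add(-109, Mul(Function('Z')(-5), -3))) = Mul(Add(-1, Mul(-4, 8)), Add(-109, Mul(Pow(-5, 2), -3))) = Mul(Add(-1, -32), Add(-109, Mul(25, -3))) = Mul(-33, Add(-109, -75)) = Mul(-33, -184) = 6072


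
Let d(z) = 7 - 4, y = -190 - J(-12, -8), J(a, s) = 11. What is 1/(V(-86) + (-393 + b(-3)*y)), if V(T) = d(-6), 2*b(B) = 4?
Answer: -1/792 ≈ -0.0012626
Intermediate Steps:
b(B) = 2 (b(B) = (½)*4 = 2)
y = -201 (y = -190 - 1*11 = -190 - 11 = -201)
d(z) = 3
V(T) = 3
1/(V(-86) + (-393 + b(-3)*y)) = 1/(3 + (-393 + 2*(-201))) = 1/(3 + (-393 - 402)) = 1/(3 - 795) = 1/(-792) = -1/792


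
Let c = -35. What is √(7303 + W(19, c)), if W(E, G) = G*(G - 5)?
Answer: 3*√967 ≈ 93.290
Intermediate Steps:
W(E, G) = G*(-5 + G)
√(7303 + W(19, c)) = √(7303 - 35*(-5 - 35)) = √(7303 - 35*(-40)) = √(7303 + 1400) = √8703 = 3*√967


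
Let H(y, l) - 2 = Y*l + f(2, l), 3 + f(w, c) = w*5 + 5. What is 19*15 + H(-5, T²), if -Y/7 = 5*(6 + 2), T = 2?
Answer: -821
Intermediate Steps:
Y = -280 (Y = -35*(6 + 2) = -35*8 = -7*40 = -280)
f(w, c) = 2 + 5*w (f(w, c) = -3 + (w*5 + 5) = -3 + (5*w + 5) = -3 + (5 + 5*w) = 2 + 5*w)
H(y, l) = 14 - 280*l (H(y, l) = 2 + (-280*l + (2 + 5*2)) = 2 + (-280*l + (2 + 10)) = 2 + (-280*l + 12) = 2 + (12 - 280*l) = 14 - 280*l)
19*15 + H(-5, T²) = 19*15 + (14 - 280*2²) = 285 + (14 - 280*4) = 285 + (14 - 1120) = 285 - 1106 = -821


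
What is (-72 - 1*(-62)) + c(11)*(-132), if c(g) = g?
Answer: -1462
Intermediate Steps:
(-72 - 1*(-62)) + c(11)*(-132) = (-72 - 1*(-62)) + 11*(-132) = (-72 + 62) - 1452 = -10 - 1452 = -1462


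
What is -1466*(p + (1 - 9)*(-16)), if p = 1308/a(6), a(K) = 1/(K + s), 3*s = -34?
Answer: 10039168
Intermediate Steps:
s = -34/3 (s = (⅓)*(-34) = -34/3 ≈ -11.333)
a(K) = 1/(-34/3 + K) (a(K) = 1/(K - 34/3) = 1/(-34/3 + K))
p = -6976 (p = 1308/((3/(-34 + 3*6))) = 1308/((3/(-34 + 18))) = 1308/((3/(-16))) = 1308/((3*(-1/16))) = 1308/(-3/16) = 1308*(-16/3) = -6976)
-1466*(p + (1 - 9)*(-16)) = -1466*(-6976 + (1 - 9)*(-16)) = -1466*(-6976 - 8*(-16)) = -1466*(-6976 + 128) = -1466*(-6848) = 10039168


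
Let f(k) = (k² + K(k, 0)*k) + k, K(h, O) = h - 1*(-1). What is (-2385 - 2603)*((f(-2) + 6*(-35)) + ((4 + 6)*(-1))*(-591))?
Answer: -28451552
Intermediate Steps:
K(h, O) = 1 + h (K(h, O) = h + 1 = 1 + h)
f(k) = k + k² + k*(1 + k) (f(k) = (k² + (1 + k)*k) + k = (k² + k*(1 + k)) + k = k + k² + k*(1 + k))
(-2385 - 2603)*((f(-2) + 6*(-35)) + ((4 + 6)*(-1))*(-591)) = (-2385 - 2603)*((2*(-2)*(1 - 2) + 6*(-35)) + ((4 + 6)*(-1))*(-591)) = -4988*((2*(-2)*(-1) - 210) + (10*(-1))*(-591)) = -4988*((4 - 210) - 10*(-591)) = -4988*(-206 + 5910) = -4988*5704 = -28451552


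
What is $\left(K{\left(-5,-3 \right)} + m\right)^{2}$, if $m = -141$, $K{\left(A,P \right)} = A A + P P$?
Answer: $11449$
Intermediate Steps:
$K{\left(A,P \right)} = A^{2} + P^{2}$
$\left(K{\left(-5,-3 \right)} + m\right)^{2} = \left(\left(\left(-5\right)^{2} + \left(-3\right)^{2}\right) - 141\right)^{2} = \left(\left(25 + 9\right) - 141\right)^{2} = \left(34 - 141\right)^{2} = \left(-107\right)^{2} = 11449$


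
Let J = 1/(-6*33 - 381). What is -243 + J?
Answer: -140698/579 ≈ -243.00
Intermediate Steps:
J = -1/579 (J = 1/(-198 - 381) = 1/(-579) = -1/579 ≈ -0.0017271)
-243 + J = -243 - 1/579 = -140698/579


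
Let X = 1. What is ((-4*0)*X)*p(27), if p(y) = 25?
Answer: 0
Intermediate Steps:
((-4*0)*X)*p(27) = (-4*0*1)*25 = (0*1)*25 = 0*25 = 0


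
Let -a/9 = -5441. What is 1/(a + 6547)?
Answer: 1/55516 ≈ 1.8013e-5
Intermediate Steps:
a = 48969 (a = -9*(-5441) = 48969)
1/(a + 6547) = 1/(48969 + 6547) = 1/55516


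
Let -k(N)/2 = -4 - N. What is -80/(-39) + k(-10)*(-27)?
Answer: 12716/39 ≈ 326.05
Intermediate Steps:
k(N) = 8 + 2*N (k(N) = -2*(-4 - N) = 8 + 2*N)
-80/(-39) + k(-10)*(-27) = -80/(-39) + (8 + 2*(-10))*(-27) = -80*(-1/39) + (8 - 20)*(-27) = 80/39 - 12*(-27) = 80/39 + 324 = 12716/39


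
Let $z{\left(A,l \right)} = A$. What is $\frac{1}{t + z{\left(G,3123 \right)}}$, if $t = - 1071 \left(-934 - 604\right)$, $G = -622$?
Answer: $\frac{1}{1646576} \approx 6.0732 \cdot 10^{-7}$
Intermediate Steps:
$t = 1647198$ ($t = \left(-1071\right) \left(-1538\right) = 1647198$)
$\frac{1}{t + z{\left(G,3123 \right)}} = \frac{1}{1647198 - 622} = \frac{1}{1646576}$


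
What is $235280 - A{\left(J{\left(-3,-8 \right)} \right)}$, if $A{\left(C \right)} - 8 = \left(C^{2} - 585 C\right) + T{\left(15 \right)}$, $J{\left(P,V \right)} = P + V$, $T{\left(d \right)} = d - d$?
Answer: $228716$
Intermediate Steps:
$T{\left(d \right)} = 0$
$A{\left(C \right)} = 8 + C^{2} - 585 C$ ($A{\left(C \right)} = 8 + \left(\left(C^{2} - 585 C\right) + 0\right) = 8 + \left(C^{2} - 585 C\right) = 8 + C^{2} - 585 C$)
$235280 - A{\left(J{\left(-3,-8 \right)} \right)} = 235280 - \left(8 + \left(-3 - 8\right)^{2} - 585 \left(-3 - 8\right)\right) = 235280 - \left(8 + \left(-11\right)^{2} - -6435\right) = 235280 - \left(8 + 121 + 6435\right) = 235280 - 6564 = 228716$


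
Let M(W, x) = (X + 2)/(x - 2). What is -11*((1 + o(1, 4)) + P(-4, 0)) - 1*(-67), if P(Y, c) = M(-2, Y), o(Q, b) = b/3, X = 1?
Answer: 281/6 ≈ 46.833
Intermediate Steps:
o(Q, b) = b/3 (o(Q, b) = b*(⅓) = b/3)
M(W, x) = 3/(-2 + x) (M(W, x) = (1 + 2)/(x - 2) = 3/(-2 + x))
P(Y, c) = 3/(-2 + Y)
-11*((1 + o(1, 4)) + P(-4, 0)) - 1*(-67) = -11*((1 + (⅓)*4) + 3/(-2 - 4)) - 1*(-67) = -11*((1 + 4/3) + 3/(-6)) + 67 = -11*(7/3 + 3*(-⅙)) + 67 = -11*(7/3 - ½) + 67 = -11*11/6 + 67 = -121/6 + 67 = 281/6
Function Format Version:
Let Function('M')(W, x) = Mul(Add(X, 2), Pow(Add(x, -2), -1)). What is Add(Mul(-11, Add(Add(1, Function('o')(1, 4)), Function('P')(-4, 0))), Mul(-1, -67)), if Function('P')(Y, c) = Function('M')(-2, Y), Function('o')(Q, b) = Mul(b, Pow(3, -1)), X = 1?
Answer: Rational(281, 6) ≈ 46.833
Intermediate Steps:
Function('o')(Q, b) = Mul(Rational(1, 3), b) (Function('o')(Q, b) = Mul(b, Rational(1, 3)) = Mul(Rational(1, 3), b))
Function('M')(W, x) = Mul(3, Pow(Add(-2, x), -1)) (Function('M')(W, x) = Mul(Add(1, 2), Pow(Add(x, -2), -1)) = Mul(3, Pow(Add(-2, x), -1)))
Function('P')(Y, c) = Mul(3, Pow(Add(-2, Y), -1))
Add(Mul(-11, Add(Add(1, Function('o')(1, 4)), Function('P')(-4, 0))), Mul(-1, -67)) = Add(Mul(-11, Add(Add(1, Mul(Rational(1, 3), 4)), Mul(3, Pow(Add(-2, -4), -1)))), Mul(-1, -67)) = Add(Mul(-11, Add(Add(1, Rational(4, 3)), Mul(3, Pow(-6, -1)))), 67) = Add(Mul(-11, Add(Rational(7, 3), Mul(3, Rational(-1, 6)))), 67) = Add(Mul(-11, Add(Rational(7, 3), Rational(-1, 2))), 67) = Add(Mul(-11, Rational(11, 6)), 67) = Add(Rational(-121, 6), 67) = Rational(281, 6)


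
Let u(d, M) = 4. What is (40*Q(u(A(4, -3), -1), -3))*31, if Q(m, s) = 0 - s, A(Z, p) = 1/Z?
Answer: 3720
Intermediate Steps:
Q(m, s) = -s
(40*Q(u(A(4, -3), -1), -3))*31 = (40*(-1*(-3)))*31 = (40*3)*31 = 120*31 = 3720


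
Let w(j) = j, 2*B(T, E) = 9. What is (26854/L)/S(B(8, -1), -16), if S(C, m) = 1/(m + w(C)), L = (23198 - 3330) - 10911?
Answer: -308821/8957 ≈ -34.478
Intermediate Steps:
B(T, E) = 9/2 (B(T, E) = (1/2)*9 = 9/2)
L = 8957 (L = 19868 - 10911 = 8957)
S(C, m) = 1/(C + m) (S(C, m) = 1/(m + C) = 1/(C + m))
(26854/L)/S(B(8, -1), -16) = (26854/8957)/(1/(9/2 - 16)) = (26854*(1/8957))/(1/(-23/2)) = 26854/(8957*(-2/23)) = (26854/8957)*(-23/2) = -308821/8957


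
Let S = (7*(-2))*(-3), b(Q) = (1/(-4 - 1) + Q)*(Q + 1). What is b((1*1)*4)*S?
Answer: 798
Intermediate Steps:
b(Q) = (1 + Q)*(-1/5 + Q) (b(Q) = (1/(-5) + Q)*(1 + Q) = (-1/5 + Q)*(1 + Q) = (1 + Q)*(-1/5 + Q))
S = 42 (S = -14*(-3) = 42)
b((1*1)*4)*S = (-1/5 + ((1*1)*4)**2 + 4*((1*1)*4)/5)*42 = (-1/5 + (1*4)**2 + 4*(1*4)/5)*42 = (-1/5 + 4**2 + (4/5)*4)*42 = (-1/5 + 16 + 16/5)*42 = 19*42 = 798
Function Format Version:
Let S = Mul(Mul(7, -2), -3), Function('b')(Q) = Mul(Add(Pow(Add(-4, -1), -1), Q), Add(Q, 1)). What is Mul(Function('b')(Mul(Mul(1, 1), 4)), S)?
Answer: 798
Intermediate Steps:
Function('b')(Q) = Mul(Add(1, Q), Add(Rational(-1, 5), Q)) (Function('b')(Q) = Mul(Add(Pow(-5, -1), Q), Add(1, Q)) = Mul(Add(Rational(-1, 5), Q), Add(1, Q)) = Mul(Add(1, Q), Add(Rational(-1, 5), Q)))
S = 42 (S = Mul(-14, -3) = 42)
Mul(Function('b')(Mul(Mul(1, 1), 4)), S) = Mul(Add(Rational(-1, 5), Pow(Mul(Mul(1, 1), 4), 2), Mul(Rational(4, 5), Mul(Mul(1, 1), 4))), 42) = Mul(Add(Rational(-1, 5), Pow(Mul(1, 4), 2), Mul(Rational(4, 5), Mul(1, 4))), 42) = Mul(Add(Rational(-1, 5), Pow(4, 2), Mul(Rational(4, 5), 4)), 42) = Mul(Add(Rational(-1, 5), 16, Rational(16, 5)), 42) = Mul(19, 42) = 798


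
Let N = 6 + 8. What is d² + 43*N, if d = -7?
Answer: 651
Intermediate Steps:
N = 14
d² + 43*N = (-7)² + 43*14 = 49 + 602 = 651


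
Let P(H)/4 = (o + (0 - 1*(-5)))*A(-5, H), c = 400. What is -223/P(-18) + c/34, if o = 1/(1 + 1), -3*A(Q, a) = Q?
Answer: 10627/1870 ≈ 5.6829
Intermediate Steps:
A(Q, a) = -Q/3
o = 1/2 ≈ 0.50000
P(H) = 110/3 (P(H) = 4*((1/2 + (0 - 1*(-5)))*(-1/3*(-5))) = 4*((1/2 + (0 + 5))*(5/3)) = 4*((1/2 + 5)*(5/3)) = 4*((11/2)*(5/3)) = 4*(55/6) = 110/3)
-223/P(-18) + c/34 = -223/110/3 + 400/34 = -223*3/110 + 400*(1/34) = -669/110 + 200/17 = 10627/1870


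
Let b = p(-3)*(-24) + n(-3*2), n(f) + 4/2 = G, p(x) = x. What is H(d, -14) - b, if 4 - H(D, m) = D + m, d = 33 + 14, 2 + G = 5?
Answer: -102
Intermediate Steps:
G = 3 (G = -2 + 5 = 3)
n(f) = 1 (n(f) = -2 + 3 = 1)
d = 47
H(D, m) = 4 - D - m (H(D, m) = 4 - (D + m) = 4 + (-D - m) = 4 - D - m)
b = 73 (b = -3*(-24) + 1 = 72 + 1 = 73)
H(d, -14) - b = (4 - 1*47 - 1*(-14)) - 1*73 = (4 - 47 + 14) - 73 = -29 - 73 = -102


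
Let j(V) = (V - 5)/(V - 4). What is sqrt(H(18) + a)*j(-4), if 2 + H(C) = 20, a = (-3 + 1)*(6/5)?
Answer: 9*sqrt(390)/40 ≈ 4.4434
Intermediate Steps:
a = -12/5 ≈ -2.4000
j(V) = (-5 + V)/(-4 + V)
H(C) = 18 (H(C) = -2 + 20 = 18)
sqrt(H(18) + a)*j(-4) = sqrt(18 - 12/5)*((-5 - 4)/(-4 - 4)) = sqrt(78/5)*(-9/(-8)) = (sqrt(390)/5)*(-1/8*(-9)) = (sqrt(390)/5)*(9/8) = 9*sqrt(390)/40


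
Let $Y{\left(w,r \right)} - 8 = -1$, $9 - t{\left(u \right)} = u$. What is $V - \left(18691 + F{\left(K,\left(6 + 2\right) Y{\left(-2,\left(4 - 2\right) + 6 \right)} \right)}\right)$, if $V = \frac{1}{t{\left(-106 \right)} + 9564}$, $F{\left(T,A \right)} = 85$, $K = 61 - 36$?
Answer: $- \frac{181732903}{9679} \approx -18776.0$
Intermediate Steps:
$t{\left(u \right)} = 9 - u$
$Y{\left(w,r \right)} = 7$ ($Y{\left(w,r \right)} = 8 - 1 = 7$)
$K = 25$ ($K = 61 - 36 = 25$)
$V = \frac{1}{9679}$ ($V = \frac{1}{\left(9 - -106\right) + 9564} = \frac{1}{\left(9 + 106\right) + 9564} = \frac{1}{115 + 9564} = \frac{1}{9679} \approx 0.00010332$)
$V - \left(18691 + F{\left(K,\left(6 + 2\right) Y{\left(-2,\left(4 - 2\right) + 6 \right)} \right)}\right) = \frac{1}{9679} - \left(18691 + 85\right) = \frac{1}{9679} - 18776 = - \frac{181732903}{9679}$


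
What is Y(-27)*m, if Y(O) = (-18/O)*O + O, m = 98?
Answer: -4410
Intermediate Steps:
Y(O) = -18 + O
Y(-27)*m = (-18 - 27)*98 = -45*98 = -4410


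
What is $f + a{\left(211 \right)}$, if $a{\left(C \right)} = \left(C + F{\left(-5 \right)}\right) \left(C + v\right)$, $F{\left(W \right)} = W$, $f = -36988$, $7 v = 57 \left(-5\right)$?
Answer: $- \frac{13364}{7} \approx -1909.1$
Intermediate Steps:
$v = - \frac{285}{7}$ ($v = \frac{57 \left(-5\right)}{7} = \frac{1}{7} \left(-285\right) = - \frac{285}{7} \approx -40.714$)
$a{\left(C \right)} = \left(-5 + C\right) \left(- \frac{285}{7} + C\right)$ ($a{\left(C \right)} = \left(C - 5\right) \left(C - \frac{285}{7}\right) = \left(-5 + C\right) \left(- \frac{285}{7} + C\right)$)
$f + a{\left(211 \right)} = -36988 + \left(\frac{1425}{7} + 211^{2} - \frac{67520}{7}\right) = -36988 + \left(\frac{1425}{7} + 44521 - \frac{67520}{7}\right) = -36988 + \frac{245552}{7} = - \frac{13364}{7}$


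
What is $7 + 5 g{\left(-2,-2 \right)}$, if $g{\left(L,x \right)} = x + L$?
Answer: $-13$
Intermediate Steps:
$g{\left(L,x \right)} = L + x$
$7 + 5 g{\left(-2,-2 \right)} = 7 + 5 \left(-2 - 2\right) = 7 + 5 \left(-4\right) = 7 - 20 = -13$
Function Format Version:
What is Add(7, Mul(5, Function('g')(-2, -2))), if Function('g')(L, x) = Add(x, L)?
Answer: -13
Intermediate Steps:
Function('g')(L, x) = Add(L, x)
Add(7, Mul(5, Function('g')(-2, -2))) = Add(7, Mul(5, Add(-2, -2))) = Add(7, Mul(5, -4)) = Add(7, -20) = -13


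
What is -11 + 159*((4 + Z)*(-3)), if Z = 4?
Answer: -3827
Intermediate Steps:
-11 + 159*((4 + Z)*(-3)) = -11 + 159*((4 + 4)*(-3)) = -11 + 159*(8*(-3)) = -11 + 159*(-24) = -11 - 3816 = -3827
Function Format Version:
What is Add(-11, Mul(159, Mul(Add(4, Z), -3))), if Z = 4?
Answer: -3827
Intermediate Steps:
Add(-11, Mul(159, Mul(Add(4, Z), -3))) = Add(-11, Mul(159, Mul(Add(4, 4), -3))) = Add(-11, Mul(159, Mul(8, -3))) = Add(-11, Mul(159, -24)) = Add(-11, -3816) = -3827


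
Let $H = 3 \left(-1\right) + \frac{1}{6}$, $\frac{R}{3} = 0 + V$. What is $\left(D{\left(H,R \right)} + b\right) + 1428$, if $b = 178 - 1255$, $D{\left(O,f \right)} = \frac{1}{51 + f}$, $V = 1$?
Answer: $\frac{18955}{54} \approx 351.02$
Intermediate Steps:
$R = 3$ ($R = 3 \left(0 + 1\right) = 3 \cdot 1 = 3$)
$H = - \frac{17}{6}$ ($H = -3 + \frac{1}{6} = - \frac{17}{6} \approx -2.8333$)
$b = -1077$ ($b = 178 - 1255 = -1077$)
$\left(D{\left(H,R \right)} + b\right) + 1428 = \left(\frac{1}{51 + 3} - 1077\right) + 1428 = \left(\frac{1}{54} - 1077\right) + 1428 = - \frac{58157}{54} + 1428 = \frac{18955}{54}$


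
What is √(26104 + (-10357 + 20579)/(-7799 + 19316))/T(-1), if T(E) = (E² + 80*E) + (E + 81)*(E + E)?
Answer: -√3462585934830/2752563 ≈ -0.67603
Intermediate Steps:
T(E) = E² + 80*E + 2*E*(81 + E) (T(E) = (E² + 80*E) + (81 + E)*(2*E) = (E² + 80*E) + 2*E*(81 + E) = E² + 80*E + 2*E*(81 + E))
√(26104 + (-10357 + 20579)/(-7799 + 19316))/T(-1) = √(26104 + (-10357 + 20579)/(-7799 + 19316))/((-(242 + 3*(-1)))) = √(26104 + 10222/11517)/((-(242 - 3))) = √(26104 + 10222*(1/11517))/((-1*239)) = √(26104 + 10222/11517)/(-239) = √(300649990/11517)*(-1/239) = (√3462585934830/11517)*(-1/239) = -√3462585934830/2752563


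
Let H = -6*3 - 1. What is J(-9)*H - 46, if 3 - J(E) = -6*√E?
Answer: -103 - 342*I ≈ -103.0 - 342.0*I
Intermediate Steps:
J(E) = 3 + 6*√E (J(E) = 3 - (-6)*√E = 3 + 6*√E)
H = -19 (H = -18 - 1 = -19)
J(-9)*H - 46 = (3 + 6*√(-9))*(-19) - 46 = (3 + 6*(3*I))*(-19) - 46 = (3 + 18*I)*(-19) - 46 = (-57 - 342*I) - 46 = -103 - 342*I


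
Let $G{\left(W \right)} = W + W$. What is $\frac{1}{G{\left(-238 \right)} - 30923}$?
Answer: $- \frac{1}{31399} \approx -3.1848 \cdot 10^{-5}$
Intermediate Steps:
$G{\left(W \right)} = 2 W$
$\frac{1}{G{\left(-238 \right)} - 30923} = \frac{1}{2 \left(-238\right) - 30923} = \frac{1}{-476 - 30923} = \frac{1}{-31399} = - \frac{1}{31399}$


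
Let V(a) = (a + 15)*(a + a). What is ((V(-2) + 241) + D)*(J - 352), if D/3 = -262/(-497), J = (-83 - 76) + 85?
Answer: -568314/7 ≈ -81188.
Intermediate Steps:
V(a) = 2*a*(15 + a) (V(a) = (15 + a)*(2*a) = 2*a*(15 + a))
J = -74 (J = -159 + 85 = -74)
D = 786/497 (D = 3*(-262/(-497)) = 3*(-262*(-1/497)) = 3*(262/497) = 786/497 ≈ 1.5815)
((V(-2) + 241) + D)*(J - 352) = ((2*(-2)*(15 - 2) + 241) + 786/497)*(-74 - 352) = ((2*(-2)*13 + 241) + 786/497)*(-426) = ((-52 + 241) + 786/497)*(-426) = (189 + 786/497)*(-426) = (94719/497)*(-426) = -568314/7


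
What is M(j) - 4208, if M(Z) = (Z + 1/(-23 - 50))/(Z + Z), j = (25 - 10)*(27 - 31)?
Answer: -36857699/8760 ≈ -4207.5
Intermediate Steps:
j = -60 (j = 15*(-4) = -60)
M(Z) = (-1/73 + Z)/(2*Z) (M(Z) = (Z + 1/(-73))/((2*Z)) = (Z - 1/73)*(1/(2*Z)) = (-1/73 + Z)*(1/(2*Z)) = (-1/73 + Z)/(2*Z))
M(j) - 4208 = (1/146)*(-1 + 73*(-60))/(-60) - 4208 = (1/146)*(-1/60)*(-1 - 4380) - 4208 = (1/146)*(-1/60)*(-4381) - 4208 = 4381/8760 - 4208 = -36857699/8760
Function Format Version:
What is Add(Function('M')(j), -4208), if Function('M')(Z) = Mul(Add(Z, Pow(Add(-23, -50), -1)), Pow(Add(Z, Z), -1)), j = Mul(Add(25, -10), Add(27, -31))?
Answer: Rational(-36857699, 8760) ≈ -4207.5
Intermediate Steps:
j = -60 (j = Mul(15, -4) = -60)
Function('M')(Z) = Mul(Rational(1, 2), Pow(Z, -1), Add(Rational(-1, 73), Z)) (Function('M')(Z) = Mul(Add(Z, Pow(-73, -1)), Pow(Mul(2, Z), -1)) = Mul(Add(Z, Rational(-1, 73)), Mul(Rational(1, 2), Pow(Z, -1))) = Mul(Add(Rational(-1, 73), Z), Mul(Rational(1, 2), Pow(Z, -1))) = Mul(Rational(1, 2), Pow(Z, -1), Add(Rational(-1, 73), Z)))
Add(Function('M')(j), -4208) = Add(Mul(Rational(1, 146), Pow(-60, -1), Add(-1, Mul(73, -60))), -4208) = Add(Mul(Rational(1, 146), Rational(-1, 60), Add(-1, -4380)), -4208) = Add(Mul(Rational(1, 146), Rational(-1, 60), -4381), -4208) = Add(Rational(4381, 8760), -4208) = Rational(-36857699, 8760)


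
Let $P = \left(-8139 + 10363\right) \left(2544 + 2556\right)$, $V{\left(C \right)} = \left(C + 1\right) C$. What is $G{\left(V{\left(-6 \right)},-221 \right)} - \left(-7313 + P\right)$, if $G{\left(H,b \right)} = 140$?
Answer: $-11334947$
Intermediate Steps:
$V{\left(C \right)} = C \left(1 + C\right)$ ($V{\left(C \right)} = \left(1 + C\right) C = C \left(1 + C\right)$)
$P = 11342400$ ($P = 2224 \cdot 5100 = 11342400$)
$G{\left(V{\left(-6 \right)},-221 \right)} - \left(-7313 + P\right) = 140 + \left(7313 - 11342400\right) = 140 - 11335087 = -11334947$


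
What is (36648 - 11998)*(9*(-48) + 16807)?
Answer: 403643750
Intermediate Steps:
(36648 - 11998)*(9*(-48) + 16807) = 24650*(-432 + 16807) = 24650*16375 = 403643750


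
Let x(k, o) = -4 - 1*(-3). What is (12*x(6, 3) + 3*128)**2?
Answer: 138384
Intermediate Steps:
x(k, o) = -1 (x(k, o) = -4 + 3 = -1)
(12*x(6, 3) + 3*128)**2 = (12*(-1) + 3*128)**2 = (-12 + 384)**2 = 372**2 = 138384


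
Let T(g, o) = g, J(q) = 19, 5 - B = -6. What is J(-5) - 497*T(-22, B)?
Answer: 10953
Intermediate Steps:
B = 11 (B = 5 - 1*(-6) = 5 + 6 = 11)
J(-5) - 497*T(-22, B) = 19 - 497*(-22) = 19 + 10934 = 10953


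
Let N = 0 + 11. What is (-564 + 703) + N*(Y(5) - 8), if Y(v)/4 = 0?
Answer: 51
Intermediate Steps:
N = 11
Y(v) = 0 (Y(v) = 4*0 = 0)
(-564 + 703) + N*(Y(5) - 8) = (-564 + 703) + 11*(0 - 8) = 139 + 11*(-8) = 139 - 88 = 51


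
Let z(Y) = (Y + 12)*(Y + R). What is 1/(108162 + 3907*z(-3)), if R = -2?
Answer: -1/67653 ≈ -1.4781e-5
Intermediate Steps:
z(Y) = (-2 + Y)*(12 + Y) (z(Y) = (Y + 12)*(Y - 2) = (12 + Y)*(-2 + Y) = (-2 + Y)*(12 + Y))
1/(108162 + 3907*z(-3)) = 1/(108162 + 3907*(-24 + (-3)² + 10*(-3))) = 1/(108162 + 3907*(-24 + 9 - 30)) = 1/(108162 + 3907*(-45)) = 1/(108162 - 175815) = 1/(-67653) = -1/67653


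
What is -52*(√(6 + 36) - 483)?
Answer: 25116 - 52*√42 ≈ 24779.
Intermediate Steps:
-52*(√(6 + 36) - 483) = -52*(√42 - 483) = -52*(-483 + √42) = 25116 - 52*√42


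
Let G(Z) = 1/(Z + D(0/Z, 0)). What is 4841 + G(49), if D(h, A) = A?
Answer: 237210/49 ≈ 4841.0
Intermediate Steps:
G(Z) = 1/Z (G(Z) = 1/(Z + 0) = 1/Z)
4841 + G(49) = 4841 + 1/49 = 237210/49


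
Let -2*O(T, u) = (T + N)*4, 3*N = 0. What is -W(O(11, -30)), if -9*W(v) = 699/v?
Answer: -233/66 ≈ -3.5303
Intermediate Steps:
N = 0 (N = (⅓)*0 = 0)
O(T, u) = -2*T (O(T, u) = -(T + 0)*4/2 = -T*4/2 = -2*T)
W(v) = -233/(3*v)
-W(O(11, -30)) = -(-233)/(3*((-2*11))) = -(-233)/(3*(-22)) = -(-233)*(-1)/(3*22) = -1*233/66 = -233/66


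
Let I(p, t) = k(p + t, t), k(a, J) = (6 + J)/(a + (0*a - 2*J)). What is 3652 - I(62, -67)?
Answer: 471169/129 ≈ 3652.5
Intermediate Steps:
k(a, J) = (6 + J)/(a - 2*J) (k(a, J) = (6 + J)/(a + (0 - 2*J)) = (6 + J)/(a - 2*J))
I(p, t) = (6 + t)/(p - t) (I(p, t) = (6 + t)/((p + t) - 2*t) = (6 + t)/(p - t))
3652 - I(62, -67) = 3652 - (6 - 67)/(62 - 1*(-67)) = 3652 - (-61)/(62 + 67) = 3652 - (-61)/129 = 3652 - 1*(-61/129) = 3652 + 61/129 = 471169/129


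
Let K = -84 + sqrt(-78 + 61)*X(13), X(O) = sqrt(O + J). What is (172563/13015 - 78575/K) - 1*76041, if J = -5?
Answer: -1757647165371/23400970 + 78575*I*sqrt(34)/3596 ≈ -75110.0 + 127.41*I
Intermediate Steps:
X(O) = sqrt(-5 + O) (X(O) = sqrt(O - 5) = sqrt(-5 + O))
K = -84 + 2*I*sqrt(34) (K = -84 + sqrt(-78 + 61)*sqrt(-5 + 13) = -84 + sqrt(-17)*sqrt(8) = -84 + (I*sqrt(17))*(2*sqrt(2)) = -84 + 2*I*sqrt(34) ≈ -84.0 + 11.662*I)
(172563/13015 - 78575/K) - 1*76041 = (172563/13015 - 78575/(-84 + 2*I*sqrt(34))) - 1*76041 = (172563*(1/13015) - 78575/(-84 + 2*I*sqrt(34))) - 76041 = (172563/13015 - 78575/(-84 + 2*I*sqrt(34))) - 76041 = -989501052/13015 - 78575/(-84 + 2*I*sqrt(34))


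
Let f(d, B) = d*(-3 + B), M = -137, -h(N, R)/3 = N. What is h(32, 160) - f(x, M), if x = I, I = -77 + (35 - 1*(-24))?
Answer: -2616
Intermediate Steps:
h(N, R) = -3*N
I = -18 (I = -77 + (35 + 24) = -77 + 59 = -18)
x = -18
h(32, 160) - f(x, M) = -3*32 - (-18)*(-3 - 137) = -96 - (-18)*(-140) = -96 - 1*2520 = -96 - 2520 = -2616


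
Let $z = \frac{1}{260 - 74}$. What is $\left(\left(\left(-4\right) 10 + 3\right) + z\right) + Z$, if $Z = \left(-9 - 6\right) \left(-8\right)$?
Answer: $\frac{15439}{186} \approx 83.005$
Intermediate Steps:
$z = \frac{1}{186} \approx 0.0053763$
$Z = 120$ ($Z = \left(-15\right) \left(-8\right) = 120$)
$\left(\left(\left(-4\right) 10 + 3\right) + z\right) + Z = \left(\left(\left(-4\right) 10 + 3\right) + \frac{1}{186}\right) + 120 = \left(\left(-40 + 3\right) + \frac{1}{186}\right) + 120 = \left(-37 + \frac{1}{186}\right) + 120 = - \frac{6881}{186} + 120 = \frac{15439}{186}$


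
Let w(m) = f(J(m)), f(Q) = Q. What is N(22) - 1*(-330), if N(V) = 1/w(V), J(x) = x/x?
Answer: 331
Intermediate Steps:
J(x) = 1
w(m) = 1
N(V) = 1 (N(V) = 1/1 = 1)
N(22) - 1*(-330) = 1 - 1*(-330) = 1 + 330 = 331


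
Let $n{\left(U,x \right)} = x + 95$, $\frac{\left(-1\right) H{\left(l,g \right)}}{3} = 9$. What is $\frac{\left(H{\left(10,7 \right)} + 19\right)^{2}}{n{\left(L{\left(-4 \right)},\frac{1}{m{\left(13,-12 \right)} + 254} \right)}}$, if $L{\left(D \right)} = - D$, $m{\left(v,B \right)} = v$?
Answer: $\frac{8544}{12683} \approx 0.67366$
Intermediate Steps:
$H{\left(l,g \right)} = -27$ ($H{\left(l,g \right)} = \left(-3\right) 9 = -27$)
$n{\left(U,x \right)} = 95 + x$
$\frac{\left(H{\left(10,7 \right)} + 19\right)^{2}}{n{\left(L{\left(-4 \right)},\frac{1}{m{\left(13,-12 \right)} + 254} \right)}} = \frac{\left(-27 + 19\right)^{2}}{95 + \frac{1}{13 + 254}} = \frac{\left(-8\right)^{2}}{95 + \frac{1}{267}} = \frac{64}{95 + \frac{1}{267}} = \frac{64}{\frac{25366}{267}} = 64 \cdot \frac{267}{25366} = \frac{8544}{12683}$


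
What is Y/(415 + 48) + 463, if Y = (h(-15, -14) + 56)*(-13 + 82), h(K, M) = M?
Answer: 217267/463 ≈ 469.26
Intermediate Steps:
Y = 2898 (Y = (-14 + 56)*(-13 + 82) = 42*69 = 2898)
Y/(415 + 48) + 463 = 2898/(415 + 48) + 463 = 2898/463 + 463 = 217267/463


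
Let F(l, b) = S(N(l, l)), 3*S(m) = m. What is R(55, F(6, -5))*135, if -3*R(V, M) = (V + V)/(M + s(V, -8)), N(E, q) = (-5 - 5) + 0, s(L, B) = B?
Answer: 7425/17 ≈ 436.76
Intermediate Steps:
N(E, q) = -10 (N(E, q) = -10 + 0 = -10)
S(m) = m/3
F(l, b) = -10/3 (F(l, b) = (⅓)*(-10) = -10/3)
R(V, M) = -2*V/(3*(-8 + M)) (R(V, M) = -(V + V)/(3*(M - 8)) = -2*V/(3*(-8 + M)))
R(55, F(6, -5))*135 = -2*55/(-24 + 3*(-10/3))*135 = -2*55/(-24 - 10)*135 = -2*55/(-34)*135 = -2*55*(-1/34)*135 = (55/17)*135 = 7425/17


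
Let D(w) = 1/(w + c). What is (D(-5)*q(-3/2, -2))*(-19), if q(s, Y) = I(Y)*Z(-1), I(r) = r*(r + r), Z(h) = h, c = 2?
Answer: -152/3 ≈ -50.667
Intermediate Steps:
I(r) = 2*r**2 (I(r) = r*(2*r) = 2*r**2)
q(s, Y) = -2*Y**2 (q(s, Y) = (2*Y**2)*(-1) = -2*Y**2)
D(w) = 1/(2 + w) (D(w) = 1/(w + 2) = 1/(2 + w))
(D(-5)*q(-3/2, -2))*(-19) = ((-2*(-2)**2)/(2 - 5))*(-19) = ((-2*4)/(-3))*(-19) = -1/3*(-8)*(-19) = (8/3)*(-19) = -152/3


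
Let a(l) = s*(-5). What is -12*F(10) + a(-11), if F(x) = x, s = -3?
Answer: -105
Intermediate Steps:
a(l) = 15 (a(l) = -3*(-5) = 15)
-12*F(10) + a(-11) = -12*10 + 15 = -120 + 15 = -105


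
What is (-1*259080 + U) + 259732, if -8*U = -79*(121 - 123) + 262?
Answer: 1199/2 ≈ 599.50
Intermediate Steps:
U = -105/2 (U = -(-79*(121 - 123) + 262)/8 = -(-79*(-2) + 262)/8 = -(158 + 262)/8 = -1/8*420 = -105/2 ≈ -52.500)
(-1*259080 + U) + 259732 = (-1*259080 - 105/2) + 259732 = (-259080 - 105/2) + 259732 = -518265/2 + 259732 = 1199/2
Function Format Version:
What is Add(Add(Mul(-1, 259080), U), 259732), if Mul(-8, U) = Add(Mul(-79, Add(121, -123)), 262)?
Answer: Rational(1199, 2) ≈ 599.50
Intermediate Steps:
U = Rational(-105, 2) (U = Mul(Rational(-1, 8), Add(Mul(-79, Add(121, -123)), 262)) = Mul(Rational(-1, 8), Add(Mul(-79, -2), 262)) = Mul(Rational(-1, 8), Add(158, 262)) = Mul(Rational(-1, 8), 420) = Rational(-105, 2) ≈ -52.500)
Add(Add(Mul(-1, 259080), U), 259732) = Add(Add(Mul(-1, 259080), Rational(-105, 2)), 259732) = Add(Add(-259080, Rational(-105, 2)), 259732) = Add(Rational(-518265, 2), 259732) = Rational(1199, 2)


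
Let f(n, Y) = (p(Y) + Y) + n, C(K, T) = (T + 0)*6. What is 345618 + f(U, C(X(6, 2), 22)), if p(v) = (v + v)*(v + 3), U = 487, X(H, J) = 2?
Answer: 381877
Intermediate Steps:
p(v) = 2*v*(3 + v) (p(v) = (2*v)*(3 + v) = 2*v*(3 + v))
C(K, T) = 6*T (C(K, T) = T*6 = 6*T)
f(n, Y) = Y + n + 2*Y*(3 + Y) (f(n, Y) = (2*Y*(3 + Y) + Y) + n = (Y + 2*Y*(3 + Y)) + n = Y + n + 2*Y*(3 + Y))
345618 + f(U, C(X(6, 2), 22)) = 345618 + (6*22 + 487 + 2*(6*22)*(3 + 6*22)) = 345618 + (132 + 487 + 2*132*(3 + 132)) = 345618 + (132 + 487 + 2*132*135) = 345618 + (132 + 487 + 35640) = 345618 + 36259 = 381877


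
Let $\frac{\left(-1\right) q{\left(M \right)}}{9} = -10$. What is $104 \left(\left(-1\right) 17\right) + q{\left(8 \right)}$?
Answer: $-1678$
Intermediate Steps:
$q{\left(M \right)} = 90$ ($q{\left(M \right)} = \left(-9\right) \left(-10\right) = 90$)
$104 \left(\left(-1\right) 17\right) + q{\left(8 \right)} = 104 \left(\left(-1\right) 17\right) + 90 = 104 \left(-17\right) + 90 = -1768 + 90 = -1678$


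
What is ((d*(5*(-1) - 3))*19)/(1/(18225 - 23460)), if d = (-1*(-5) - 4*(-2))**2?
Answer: 134476680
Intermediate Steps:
d = 169 (d = (5 - 1*(-8))**2 = (5 + 8)**2 = 13**2 = 169)
((d*(5*(-1) - 3))*19)/(1/(18225 - 23460)) = ((169*(5*(-1) - 3))*19)/(1/(18225 - 23460)) = ((169*(-5 - 3))*19)/(1/(-5235)) = ((169*(-8))*19)/(-1/5235) = -1352*19*(-5235) = -25688*(-5235) = 134476680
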